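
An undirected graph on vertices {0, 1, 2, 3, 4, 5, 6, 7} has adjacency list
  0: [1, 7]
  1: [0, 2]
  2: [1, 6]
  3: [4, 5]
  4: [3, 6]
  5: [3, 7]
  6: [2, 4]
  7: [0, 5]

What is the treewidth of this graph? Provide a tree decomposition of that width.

Treewidth 2.
One such decomposition:
Bags: B1 = {0, 5, 7}  B2 = {0, 1, 5}  B3 = {1, 2, 5}  B4 = {2, 5, 6}  B5 = {4, 5, 6}  B6 = {3, 4, 5}
Tree: B1–B2, B2–B3, B3–B4, B4–B5, B5–B6

Every bag has size at most 3, so the width is 3 − 1 = 2 and tw(G) ≤ 2. Since 5–7–0–1–2–6–4–3–5 is a cycle in G, G is not acyclic. Forests are exactly the graphs of treewidth ≤ 1, so tw(G) ≥ 2. Hence tw(G) = 2 exactly.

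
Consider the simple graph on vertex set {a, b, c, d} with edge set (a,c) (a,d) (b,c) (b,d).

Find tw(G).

2

A width-2 tree decomposition is:
Bags: B1 = {a, b, c}  B2 = {a, b, d}
Tree: B1–B2
Each bag holds 3 vertices, so the decomposition has width 2, which upper-bounds the treewidth. For the lower bound, G contains the cycle a–c–b–d–a, so G is not a forest; only forests have treewidth ≤ 1, hence tw(G) ≥ 2. Hence tw(G) = 2 exactly.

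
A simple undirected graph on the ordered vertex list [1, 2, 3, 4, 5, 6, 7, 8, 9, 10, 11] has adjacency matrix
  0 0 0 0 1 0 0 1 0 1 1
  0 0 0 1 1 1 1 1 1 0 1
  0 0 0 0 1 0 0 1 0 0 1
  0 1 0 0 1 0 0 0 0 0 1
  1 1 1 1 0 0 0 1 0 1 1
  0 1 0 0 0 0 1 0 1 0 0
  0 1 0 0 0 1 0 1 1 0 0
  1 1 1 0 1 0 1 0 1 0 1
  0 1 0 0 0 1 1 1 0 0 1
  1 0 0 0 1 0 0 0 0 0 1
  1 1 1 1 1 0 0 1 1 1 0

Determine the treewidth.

A width-3 tree decomposition is:
Bags: B1 = {2, 5, 8, 11}  B2 = {2, 8, 9, 11}  B3 = {2, 7, 8, 9}  B4 = {2, 4, 5, 11}  B5 = {1, 5, 8, 11}  B6 = {1, 5, 10, 11}  B7 = {3, 5, 8, 11}  B8 = {2, 6, 7, 9}
Tree: B1–B2, B2–B3, B1–B4, B1–B5, B5–B6, B1–B7, B3–B8
The largest bag has 4 vertices, giving width 3; this decomposition certifies tw(G) ≤ 3. Conversely, {2, 8, 9, 11} is a clique of size 4, and the vertices of any clique must share a bag in every tree decomposition; so some bag has ≥ 4 vertices and tw(G) ≥ 3. Hence tw(G) = 3 exactly.

3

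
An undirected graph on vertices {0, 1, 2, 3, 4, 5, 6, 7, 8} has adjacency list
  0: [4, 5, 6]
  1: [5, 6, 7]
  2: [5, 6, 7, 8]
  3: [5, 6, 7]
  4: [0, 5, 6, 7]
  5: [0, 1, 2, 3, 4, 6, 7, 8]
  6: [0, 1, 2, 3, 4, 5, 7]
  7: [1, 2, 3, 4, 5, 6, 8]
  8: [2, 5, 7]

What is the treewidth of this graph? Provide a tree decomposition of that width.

Treewidth 3.
Bags: B1 = {3, 5, 6, 7}  B2 = {4, 5, 6, 7}  B3 = {1, 5, 6, 7}  B4 = {2, 5, 6, 7}  B5 = {0, 4, 5, 6}  B6 = {2, 5, 7, 8}
Tree: B1–B2, B2–B3, B3–B4, B2–B5, B4–B6

Each bag holds 4 vertices, so the decomposition has width 3, which upper-bounds the treewidth. For the lower bound, the 4 vertices {2, 5, 7, 8} are pairwise adjacent, and any tree decomposition puts a clique entirely inside one bag — forcing width ≥ 3. Combining the bounds, tw(G) = 3.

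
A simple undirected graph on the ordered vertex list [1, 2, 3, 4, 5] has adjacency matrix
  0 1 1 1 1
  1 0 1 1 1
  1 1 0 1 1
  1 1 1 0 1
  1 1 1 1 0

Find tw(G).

A width-4 tree decomposition is:
Bags: B1 = {1, 2, 3, 4, 5}
Tree: (single bag)
With just one bag of size 5, the width is 5 − 1 = 4, so tw(G) ≤ 4. For the lower bound, the 5 vertices {1, 2, 3, 4, 5} are pairwise adjacent, and any tree decomposition puts a clique entirely inside one bag — forcing width ≥ 4. Hence tw(G) = 4 exactly.

4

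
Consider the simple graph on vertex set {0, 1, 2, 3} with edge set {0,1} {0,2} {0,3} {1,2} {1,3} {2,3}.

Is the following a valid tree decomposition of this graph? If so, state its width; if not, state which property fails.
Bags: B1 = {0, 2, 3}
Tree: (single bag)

No — vertex 1 appears in no bag.

A tree decomposition must satisfy three properties: every vertex lies in some bag; for every edge, both endpoints lie together in some bag; and for every vertex, the bags containing it form a connected subtree. Here vertex 1 appears in no bag, so the decomposition is invalid.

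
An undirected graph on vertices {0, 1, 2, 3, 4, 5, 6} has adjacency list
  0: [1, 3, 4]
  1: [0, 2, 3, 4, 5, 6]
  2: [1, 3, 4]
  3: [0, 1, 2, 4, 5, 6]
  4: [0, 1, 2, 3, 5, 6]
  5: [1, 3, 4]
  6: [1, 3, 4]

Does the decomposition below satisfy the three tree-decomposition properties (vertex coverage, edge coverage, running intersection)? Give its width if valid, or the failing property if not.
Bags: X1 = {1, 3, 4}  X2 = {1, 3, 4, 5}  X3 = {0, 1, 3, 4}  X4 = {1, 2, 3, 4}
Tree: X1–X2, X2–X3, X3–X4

No — vertex 6 appears in no bag.

A tree decomposition must satisfy three properties: every vertex lies in some bag; for every edge, both endpoints lie together in some bag; and for every vertex, the bags containing it form a connected subtree. Here vertex 6 appears in no bag, so the decomposition is invalid.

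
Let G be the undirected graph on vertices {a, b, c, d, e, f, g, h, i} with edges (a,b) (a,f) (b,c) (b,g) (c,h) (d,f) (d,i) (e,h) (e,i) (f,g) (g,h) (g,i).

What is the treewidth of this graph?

A width-3 tree decomposition is:
Bags: B1 = {d, e, h, i}  B2 = {d, g, h, i}  B3 = {d, f, g, h}  B4 = {c, f, g, h}  B5 = {b, c, f, g}  B6 = {a, b, c, f}
Tree: B1–B2, B2–B3, B3–B4, B4–B5, B5–B6
Each bag holds 4 vertices, so the decomposition has width 3, which upper-bounds the treewidth. For the lower bound: the 4 vertex sets {d,e,i}, {h}, {g}, {a,b,c,f} are disjoint, each induces a connected subgraph, and every pair is joined by at least one edge of G. Contracting each set to a single vertex therefore yields K_{4} as a minor, and since treewidth is minor-monotone, tw(G) ≥ tw(K_{4}) = 3. Combining the bounds, tw(G) = 3.

3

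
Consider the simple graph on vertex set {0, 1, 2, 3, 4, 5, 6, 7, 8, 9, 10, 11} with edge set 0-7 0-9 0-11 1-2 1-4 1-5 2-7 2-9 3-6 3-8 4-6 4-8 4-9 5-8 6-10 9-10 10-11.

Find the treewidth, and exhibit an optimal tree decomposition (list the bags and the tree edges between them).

Treewidth 3.
One such decomposition:
Bags: B1 = {0, 7, 10, 11}  B2 = {0, 7, 9, 10}  B3 = {2, 7, 9, 10}  B4 = {2, 6, 9, 10}  B5 = {2, 4, 6, 9}  B6 = {1, 2, 4, 6}  B7 = {1, 3, 4, 6}  B8 = {1, 3, 4, 8}  B9 = {1, 3, 5, 8}
Tree: B1–B2, B2–B3, B3–B4, B4–B5, B5–B6, B6–B7, B7–B8, B8–B9

The largest bag has 4 vertices, giving width 3; this decomposition certifies tw(G) ≤ 3. For the lower bound: the 4 vertex sets {0,7,11}, {10}, {9}, {1,2,4,6} are disjoint, each induces a connected subgraph, and every pair is joined by at least one edge of G. Contracting each set to a single vertex therefore yields K_{4} as a minor, and since treewidth is minor-monotone, tw(G) ≥ tw(K_{4}) = 3. Hence tw(G) = 3 exactly.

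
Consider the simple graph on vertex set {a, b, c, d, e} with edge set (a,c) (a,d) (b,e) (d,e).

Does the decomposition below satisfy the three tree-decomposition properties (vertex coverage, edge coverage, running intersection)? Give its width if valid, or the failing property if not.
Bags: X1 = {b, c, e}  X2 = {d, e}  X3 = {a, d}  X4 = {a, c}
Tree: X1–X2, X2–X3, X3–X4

No — bags containing vertex c are not connected in the tree.

A tree decomposition must satisfy three properties: every vertex lies in some bag; for every edge, both endpoints lie together in some bag; and for every vertex, the bags containing it form a connected subtree. Here bags containing vertex c are not connected in the tree, so the decomposition is invalid.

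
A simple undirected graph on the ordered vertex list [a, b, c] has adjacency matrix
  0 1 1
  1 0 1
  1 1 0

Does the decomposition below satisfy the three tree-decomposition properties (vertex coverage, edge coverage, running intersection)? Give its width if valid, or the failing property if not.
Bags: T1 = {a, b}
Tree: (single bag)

A tree decomposition must satisfy three properties: every vertex lies in some bag; for every edge, both endpoints lie together in some bag; and for every vertex, the bags containing it form a connected subtree. Here vertex c appears in no bag, so the decomposition is invalid.

No — vertex c appears in no bag.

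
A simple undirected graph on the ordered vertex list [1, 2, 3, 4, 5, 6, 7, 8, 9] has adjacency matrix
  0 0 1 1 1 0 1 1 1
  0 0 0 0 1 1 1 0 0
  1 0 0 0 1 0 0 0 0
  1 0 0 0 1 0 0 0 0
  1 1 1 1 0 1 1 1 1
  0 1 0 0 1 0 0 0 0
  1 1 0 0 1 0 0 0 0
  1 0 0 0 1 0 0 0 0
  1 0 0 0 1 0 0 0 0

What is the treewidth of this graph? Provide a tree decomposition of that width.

Each bag holds 3 vertices, so the decomposition has width 2, which upper-bounds the treewidth. Conversely, {1, 3, 5} is a clique of size 3, and the vertices of any clique must share a bag in every tree decomposition; so some bag has ≥ 3 vertices and tw(G) ≥ 2. Combining the bounds, tw(G) = 2.

Treewidth 2.
One such decomposition:
Bags: B1 = {2, 5, 7}  B2 = {2, 5, 6}  B3 = {1, 5, 7}  B4 = {1, 5, 9}  B5 = {1, 5, 8}  B6 = {1, 4, 5}  B7 = {1, 3, 5}
Tree: B1–B2, B1–B3, B3–B4, B4–B5, B4–B6, B6–B7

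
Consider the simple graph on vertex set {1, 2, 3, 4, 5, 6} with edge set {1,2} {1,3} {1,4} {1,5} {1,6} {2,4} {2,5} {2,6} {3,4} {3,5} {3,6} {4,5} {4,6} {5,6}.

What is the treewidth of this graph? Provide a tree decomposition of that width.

Treewidth 4.
One such decomposition:
Bags: B1 = {1, 2, 4, 5, 6}  B2 = {1, 3, 4, 5, 6}
Tree: B1–B2

Each bag holds 5 vertices, so the decomposition has width 4, which upper-bounds the treewidth. On the other hand G contains the 5-clique {1, 2, 4, 5, 6}. A clique must lie in a single bag of any decomposition, so no decomposition can have width below 4. Combining the bounds, tw(G) = 4.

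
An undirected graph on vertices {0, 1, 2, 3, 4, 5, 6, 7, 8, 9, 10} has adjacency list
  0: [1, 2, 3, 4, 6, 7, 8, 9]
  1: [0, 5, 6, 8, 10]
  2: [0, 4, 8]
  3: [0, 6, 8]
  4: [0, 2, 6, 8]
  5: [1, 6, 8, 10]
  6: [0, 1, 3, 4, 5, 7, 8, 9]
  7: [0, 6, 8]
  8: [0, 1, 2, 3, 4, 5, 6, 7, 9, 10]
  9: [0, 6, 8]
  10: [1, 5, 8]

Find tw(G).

A width-3 tree decomposition is:
Bags: B1 = {0, 4, 6, 8}  B2 = {0, 1, 6, 8}  B3 = {0, 3, 6, 8}  B4 = {0, 2, 4, 8}  B5 = {0, 6, 8, 9}  B6 = {0, 6, 7, 8}  B7 = {1, 5, 6, 8}  B8 = {1, 5, 8, 10}
Tree: B1–B2, B2–B3, B1–B4, B1–B5, B3–B6, B2–B7, B7–B8
Each bag holds 4 vertices, so the decomposition has width 3, which upper-bounds the treewidth. On the other hand G contains the 4-clique {0, 2, 4, 8}. A clique must lie in a single bag of any decomposition, so no decomposition can have width below 3. The upper and lower bounds meet at 3, so that is the treewidth.

3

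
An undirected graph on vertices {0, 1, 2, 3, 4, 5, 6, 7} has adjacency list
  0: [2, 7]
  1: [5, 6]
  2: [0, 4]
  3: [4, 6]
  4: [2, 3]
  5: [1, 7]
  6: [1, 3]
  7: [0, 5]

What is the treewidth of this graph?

A width-2 tree decomposition is:
Bags: B1 = {1, 5, 7}  B2 = {1, 6, 7}  B3 = {3, 6, 7}  B4 = {3, 4, 7}  B5 = {2, 4, 7}  B6 = {0, 2, 7}
Tree: B1–B2, B2–B3, B3–B4, B4–B5, B5–B6
Every bag has size at most 3, so the width is 3 − 1 = 2 and tw(G) ≤ 2. The edges 7–5–1–6–3–4–2–0–7 form a cycle, so G is not a tree and its treewidth is at least 2. Therefore the treewidth is 2.

2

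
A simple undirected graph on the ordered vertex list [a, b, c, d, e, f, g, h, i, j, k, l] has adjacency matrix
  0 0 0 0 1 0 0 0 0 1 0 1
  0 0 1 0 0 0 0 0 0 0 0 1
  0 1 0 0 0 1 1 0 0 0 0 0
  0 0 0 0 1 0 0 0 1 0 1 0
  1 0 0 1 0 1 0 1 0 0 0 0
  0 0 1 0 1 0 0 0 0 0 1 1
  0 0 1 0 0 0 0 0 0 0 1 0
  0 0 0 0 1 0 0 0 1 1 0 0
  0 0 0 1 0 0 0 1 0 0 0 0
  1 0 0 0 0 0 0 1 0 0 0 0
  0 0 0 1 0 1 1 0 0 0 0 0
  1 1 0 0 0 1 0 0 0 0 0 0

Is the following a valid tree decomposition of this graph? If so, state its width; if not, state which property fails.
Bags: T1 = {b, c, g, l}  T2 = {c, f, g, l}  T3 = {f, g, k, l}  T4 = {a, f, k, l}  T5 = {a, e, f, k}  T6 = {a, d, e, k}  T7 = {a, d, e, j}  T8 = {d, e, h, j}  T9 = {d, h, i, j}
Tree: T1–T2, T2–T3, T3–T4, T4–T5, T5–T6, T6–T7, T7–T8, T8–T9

Yes; width 3.

Checking the three conditions: (i) the bags cover all of {a, b, c, d, e, f, g, h, i, j, k, l}; (ii) for each edge, some bag contains both endpoints; (iii) the bags containing any fixed vertex form a subtree. All hold, so the decomposition is valid with width 4 − 1 = 3.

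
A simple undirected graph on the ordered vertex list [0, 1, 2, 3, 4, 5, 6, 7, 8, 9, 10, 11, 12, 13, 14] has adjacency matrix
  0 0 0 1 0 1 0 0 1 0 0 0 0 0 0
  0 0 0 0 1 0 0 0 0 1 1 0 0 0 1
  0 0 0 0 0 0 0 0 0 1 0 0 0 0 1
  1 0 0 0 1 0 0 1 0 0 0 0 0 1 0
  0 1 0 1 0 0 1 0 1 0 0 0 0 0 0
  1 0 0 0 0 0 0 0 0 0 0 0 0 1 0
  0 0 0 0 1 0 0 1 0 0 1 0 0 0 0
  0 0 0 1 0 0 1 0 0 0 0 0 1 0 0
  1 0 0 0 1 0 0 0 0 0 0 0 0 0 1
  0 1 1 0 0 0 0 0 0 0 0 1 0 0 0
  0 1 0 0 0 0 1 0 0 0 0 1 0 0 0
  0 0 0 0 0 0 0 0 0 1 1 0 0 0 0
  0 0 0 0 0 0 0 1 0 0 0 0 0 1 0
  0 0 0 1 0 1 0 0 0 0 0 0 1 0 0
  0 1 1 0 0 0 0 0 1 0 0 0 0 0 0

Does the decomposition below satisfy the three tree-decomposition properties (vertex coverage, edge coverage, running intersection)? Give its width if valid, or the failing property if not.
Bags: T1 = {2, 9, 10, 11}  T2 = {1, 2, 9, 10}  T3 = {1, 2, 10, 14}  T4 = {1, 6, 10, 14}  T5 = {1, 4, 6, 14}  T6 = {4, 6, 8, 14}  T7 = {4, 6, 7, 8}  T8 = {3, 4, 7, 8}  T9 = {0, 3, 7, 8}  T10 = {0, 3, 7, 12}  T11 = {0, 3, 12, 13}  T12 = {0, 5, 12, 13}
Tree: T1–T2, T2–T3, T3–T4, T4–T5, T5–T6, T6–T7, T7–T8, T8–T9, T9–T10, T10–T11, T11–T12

Yes; width 3.

Vertex coverage: the bags together contain {0, 1, 2, 3, 4, 5, 6, 7, 8, 9, 10, 11, 12, 13, 14}, the full vertex set. Edge coverage: each edge of G has both endpoints in at least one bag. Running intersection: for every vertex, the bags containing it form a connected subtree. All three properties hold, so this is a valid tree decomposition of width max|bag| − 1 = 3, and hence tw(G) ≤ 3.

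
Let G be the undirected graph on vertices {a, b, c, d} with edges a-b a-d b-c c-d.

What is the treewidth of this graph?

A width-2 tree decomposition is:
Bags: B1 = {a, b, d}  B2 = {b, c, d}
Tree: B1–B2
Each bag holds 3 vertices, so the decomposition has width 2, which upper-bounds the treewidth. Since d–a–b–c–d is a cycle in G, G is not acyclic. Forests are exactly the graphs of treewidth ≤ 1, so tw(G) ≥ 2. The upper and lower bounds meet at 2, so that is the treewidth.

2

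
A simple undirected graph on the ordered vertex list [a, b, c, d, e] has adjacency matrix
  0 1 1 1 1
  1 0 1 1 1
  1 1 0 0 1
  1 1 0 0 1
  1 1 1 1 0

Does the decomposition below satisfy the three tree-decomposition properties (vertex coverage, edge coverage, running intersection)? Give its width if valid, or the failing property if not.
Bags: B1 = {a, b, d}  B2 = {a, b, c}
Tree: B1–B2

A tree decomposition must satisfy three properties: every vertex lies in some bag; for every edge, both endpoints lie together in some bag; and for every vertex, the bags containing it form a connected subtree. Here vertex e appears in no bag, so the decomposition is invalid.

No — vertex e appears in no bag.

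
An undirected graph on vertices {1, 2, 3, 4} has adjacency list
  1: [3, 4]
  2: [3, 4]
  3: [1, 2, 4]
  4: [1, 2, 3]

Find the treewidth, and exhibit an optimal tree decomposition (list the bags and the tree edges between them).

Treewidth 2.
One such decomposition:
Bags: B1 = {2, 3, 4}  B2 = {1, 3, 4}
Tree: B1–B2

Each bag holds 3 vertices, so the decomposition has width 2, which upper-bounds the treewidth. Conversely, {1, 3, 4} is a clique of size 3, and the vertices of any clique must share a bag in every tree decomposition; so some bag has ≥ 3 vertices and tw(G) ≥ 2. Therefore the treewidth is 2.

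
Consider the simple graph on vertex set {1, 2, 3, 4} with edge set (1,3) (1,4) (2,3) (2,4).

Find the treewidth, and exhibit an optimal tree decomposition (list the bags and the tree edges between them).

Treewidth 2.
Bags: B1 = {1, 2, 3}  B2 = {1, 2, 4}
Tree: B1–B2

Each bag holds 3 vertices, so the decomposition has width 2, which upper-bounds the treewidth. Since 2–3–1–4–2 is a cycle in G, G is not acyclic. Forests are exactly the graphs of treewidth ≤ 1, so tw(G) ≥ 2. Therefore the treewidth is 2.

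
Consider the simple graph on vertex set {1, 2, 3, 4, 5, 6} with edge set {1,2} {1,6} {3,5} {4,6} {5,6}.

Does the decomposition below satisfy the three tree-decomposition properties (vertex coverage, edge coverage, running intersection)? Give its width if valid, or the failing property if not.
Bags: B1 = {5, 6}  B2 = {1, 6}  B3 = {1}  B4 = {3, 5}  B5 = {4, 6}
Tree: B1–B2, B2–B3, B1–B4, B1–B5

A tree decomposition must satisfy three properties: every vertex lies in some bag; for every edge, both endpoints lie together in some bag; and for every vertex, the bags containing it form a connected subtree. Here vertex 2 appears in no bag, so the decomposition is invalid.

No — vertex 2 appears in no bag.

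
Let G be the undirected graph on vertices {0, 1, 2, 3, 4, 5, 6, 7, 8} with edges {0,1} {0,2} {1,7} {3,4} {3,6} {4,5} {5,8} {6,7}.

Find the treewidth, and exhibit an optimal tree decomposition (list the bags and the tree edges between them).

Treewidth 1.
One optimal decomposition is:
Bags: B1 = {0, 2}  B2 = {0, 1}  B3 = {1, 7}  B4 = {6, 7}  B5 = {3, 6}  B6 = {3, 4}  B7 = {4, 5}  B8 = {5, 8}
Tree: B1–B2, B2–B3, B3–B4, B4–B5, B5–B6, B6–B7, B7–B8

Each bag holds 2 vertices, so the decomposition has width 1, which upper-bounds the treewidth. Since G has at least one edge (e.g. 2–0), it is not an edgeless graph, so tw(G) ≥ 1. Combining the bounds, tw(G) = 1.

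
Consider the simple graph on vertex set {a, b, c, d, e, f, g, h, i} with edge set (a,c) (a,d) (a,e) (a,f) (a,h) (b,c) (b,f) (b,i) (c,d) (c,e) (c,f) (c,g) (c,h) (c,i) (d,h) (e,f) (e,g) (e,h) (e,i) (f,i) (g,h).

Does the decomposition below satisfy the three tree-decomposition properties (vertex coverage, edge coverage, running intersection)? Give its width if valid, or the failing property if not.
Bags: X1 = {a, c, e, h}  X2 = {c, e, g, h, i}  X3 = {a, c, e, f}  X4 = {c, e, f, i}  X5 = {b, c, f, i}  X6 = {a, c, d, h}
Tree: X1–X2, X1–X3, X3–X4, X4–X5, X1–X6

A tree decomposition must satisfy three properties: every vertex lies in some bag; for every edge, both endpoints lie together in some bag; and for every vertex, the bags containing it form a connected subtree. Here bags containing vertex i are not connected in the tree, so the decomposition is invalid.

No — bags containing vertex i are not connected in the tree.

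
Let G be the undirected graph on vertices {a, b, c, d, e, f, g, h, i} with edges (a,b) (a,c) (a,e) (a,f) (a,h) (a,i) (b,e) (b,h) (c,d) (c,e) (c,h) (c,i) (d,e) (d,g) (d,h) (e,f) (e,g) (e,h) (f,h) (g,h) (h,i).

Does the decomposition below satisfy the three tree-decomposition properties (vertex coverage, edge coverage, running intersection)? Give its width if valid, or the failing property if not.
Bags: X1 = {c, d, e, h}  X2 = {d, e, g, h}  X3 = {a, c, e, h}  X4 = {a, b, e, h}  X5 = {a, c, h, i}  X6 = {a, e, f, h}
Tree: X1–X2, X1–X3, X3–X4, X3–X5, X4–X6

Vertex coverage: the bags together contain {a, b, c, d, e, f, g, h, i}, the full vertex set. Edge coverage: each edge of G has both endpoints in at least one bag. Running intersection: for every vertex, the bags containing it form a connected subtree. All three properties hold, so this is a valid tree decomposition of width max|bag| − 1 = 3, and hence tw(G) ≤ 3.

Yes; width 3.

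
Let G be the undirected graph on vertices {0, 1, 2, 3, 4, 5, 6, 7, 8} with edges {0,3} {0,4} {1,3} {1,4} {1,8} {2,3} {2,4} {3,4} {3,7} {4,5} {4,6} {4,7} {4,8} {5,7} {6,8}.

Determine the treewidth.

2

A width-2 tree decomposition is:
Bags: B1 = {3, 4, 7}  B2 = {1, 3, 4}  B3 = {0, 3, 4}  B4 = {2, 3, 4}  B5 = {1, 4, 8}  B6 = {4, 5, 7}  B7 = {4, 6, 8}
Tree: B1–B2, B1–B3, B3–B4, B2–B5, B1–B6, B5–B7
Each bag holds 3 vertices, so the decomposition has width 2, which upper-bounds the treewidth. Conversely, {1, 4, 8} is a clique of size 3, and the vertices of any clique must share a bag in every tree decomposition; so some bag has ≥ 3 vertices and tw(G) ≥ 2. Therefore the treewidth is 2.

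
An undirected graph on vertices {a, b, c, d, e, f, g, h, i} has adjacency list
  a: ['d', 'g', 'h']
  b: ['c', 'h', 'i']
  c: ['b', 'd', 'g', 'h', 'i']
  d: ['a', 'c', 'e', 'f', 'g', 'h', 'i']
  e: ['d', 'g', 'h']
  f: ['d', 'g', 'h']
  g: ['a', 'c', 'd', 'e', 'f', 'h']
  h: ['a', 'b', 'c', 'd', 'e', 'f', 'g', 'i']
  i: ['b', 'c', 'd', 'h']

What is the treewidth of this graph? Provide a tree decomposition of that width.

Treewidth 3.
One optimal decomposition is:
Bags: B1 = {c, d, g, h}  B2 = {c, d, h, i}  B3 = {a, d, g, h}  B4 = {d, e, g, h}  B5 = {d, f, g, h}  B6 = {b, c, h, i}
Tree: B1–B2, B1–B3, B1–B4, B4–B5, B2–B6

The largest bag has 4 vertices, giving width 3; this decomposition certifies tw(G) ≤ 3. Conversely, {d, e, g, h} is a clique of size 4, and the vertices of any clique must share a bag in every tree decomposition; so some bag has ≥ 4 vertices and tw(G) ≥ 3. Combining the bounds, tw(G) = 3.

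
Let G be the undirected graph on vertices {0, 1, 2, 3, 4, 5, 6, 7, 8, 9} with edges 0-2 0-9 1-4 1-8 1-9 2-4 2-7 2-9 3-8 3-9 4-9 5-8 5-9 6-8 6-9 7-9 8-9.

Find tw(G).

A width-2 tree decomposition is:
Bags: B1 = {5, 8, 9}  B2 = {1, 8, 9}  B3 = {3, 8, 9}  B4 = {1, 4, 9}  B5 = {2, 4, 9}  B6 = {6, 8, 9}  B7 = {0, 2, 9}  B8 = {2, 7, 9}
Tree: B1–B2, B1–B3, B2–B4, B4–B5, B2–B6, B5–B7, B7–B8
The largest bag has 3 vertices, giving width 2; this decomposition certifies tw(G) ≤ 2. On the other hand G contains the 3-clique {0, 2, 9}. A clique must lie in a single bag of any decomposition, so no decomposition can have width below 2. Combining the bounds, tw(G) = 2.

2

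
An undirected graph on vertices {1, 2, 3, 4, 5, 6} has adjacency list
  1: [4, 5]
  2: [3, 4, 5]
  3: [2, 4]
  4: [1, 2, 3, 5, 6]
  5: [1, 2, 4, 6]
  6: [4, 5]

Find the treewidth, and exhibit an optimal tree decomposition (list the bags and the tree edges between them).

Treewidth 2.
One such decomposition:
Bags: B1 = {2, 4, 5}  B2 = {2, 3, 4}  B3 = {1, 4, 5}  B4 = {4, 5, 6}
Tree: B1–B2, B1–B3, B1–B4

Every bag has size at most 3, so the width is 3 − 1 = 2 and tw(G) ≤ 2. Conversely, {2, 3, 4} is a clique of size 3, and the vertices of any clique must share a bag in every tree decomposition; so some bag has ≥ 3 vertices and tw(G) ≥ 2. Combining the bounds, tw(G) = 2.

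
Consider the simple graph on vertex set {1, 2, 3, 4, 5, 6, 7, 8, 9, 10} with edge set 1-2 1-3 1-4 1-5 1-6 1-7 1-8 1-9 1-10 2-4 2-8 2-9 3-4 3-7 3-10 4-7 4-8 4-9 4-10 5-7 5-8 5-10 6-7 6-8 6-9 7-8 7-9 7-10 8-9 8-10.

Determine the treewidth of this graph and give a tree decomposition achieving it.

Every bag has size at most 5, so the width is 5 − 1 = 4 and tw(G) ≤ 4. For the lower bound, the 5 vertices {1, 2, 4, 8, 9} are pairwise adjacent, and any tree decomposition puts a clique entirely inside one bag — forcing width ≥ 4. The upper and lower bounds meet at 4, so that is the treewidth.

Treewidth 4.
One optimal decomposition is:
Bags: B1 = {1, 3, 4, 7, 10}  B2 = {1, 4, 7, 8, 10}  B3 = {1, 4, 7, 8, 9}  B4 = {1, 6, 7, 8, 9}  B5 = {1, 2, 4, 8, 9}  B6 = {1, 5, 7, 8, 10}
Tree: B1–B2, B2–B3, B3–B4, B3–B5, B2–B6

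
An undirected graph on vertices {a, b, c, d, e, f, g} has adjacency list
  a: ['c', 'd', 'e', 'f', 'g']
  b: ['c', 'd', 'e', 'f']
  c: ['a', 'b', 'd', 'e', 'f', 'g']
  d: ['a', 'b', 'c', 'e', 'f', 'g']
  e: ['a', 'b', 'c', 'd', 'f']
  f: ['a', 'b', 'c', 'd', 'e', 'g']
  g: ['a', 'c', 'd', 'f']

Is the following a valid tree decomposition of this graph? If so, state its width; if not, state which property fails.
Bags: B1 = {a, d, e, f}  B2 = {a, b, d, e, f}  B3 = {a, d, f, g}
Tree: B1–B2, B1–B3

No — vertex c appears in no bag.

A tree decomposition must satisfy three properties: every vertex lies in some bag; for every edge, both endpoints lie together in some bag; and for every vertex, the bags containing it form a connected subtree. Here vertex c appears in no bag, so the decomposition is invalid.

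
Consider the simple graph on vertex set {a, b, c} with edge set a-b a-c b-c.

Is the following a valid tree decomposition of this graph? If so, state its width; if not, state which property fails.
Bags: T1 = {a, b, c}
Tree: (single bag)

Yes; width 2.

Vertex coverage: the bags together contain {a, b, c}, the full vertex set. Edge coverage: each edge of G has both endpoints in at least one bag. Running intersection: for every vertex, the bags containing it form a connected subtree. All three properties hold, so this is a valid tree decomposition of width max|bag| − 1 = 2, and hence tw(G) ≤ 2.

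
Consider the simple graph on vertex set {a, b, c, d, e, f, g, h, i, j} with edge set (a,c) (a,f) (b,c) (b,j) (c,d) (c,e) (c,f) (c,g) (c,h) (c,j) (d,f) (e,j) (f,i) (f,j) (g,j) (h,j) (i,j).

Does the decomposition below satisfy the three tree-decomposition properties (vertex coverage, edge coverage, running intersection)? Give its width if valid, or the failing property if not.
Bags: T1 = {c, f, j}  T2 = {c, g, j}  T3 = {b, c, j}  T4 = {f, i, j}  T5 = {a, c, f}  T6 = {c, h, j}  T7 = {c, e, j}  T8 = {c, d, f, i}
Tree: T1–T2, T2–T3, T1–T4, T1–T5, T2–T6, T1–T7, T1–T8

A tree decomposition must satisfy three properties: every vertex lies in some bag; for every edge, both endpoints lie together in some bag; and for every vertex, the bags containing it form a connected subtree. Here bags containing vertex i are not connected in the tree, so the decomposition is invalid.

No — bags containing vertex i are not connected in the tree.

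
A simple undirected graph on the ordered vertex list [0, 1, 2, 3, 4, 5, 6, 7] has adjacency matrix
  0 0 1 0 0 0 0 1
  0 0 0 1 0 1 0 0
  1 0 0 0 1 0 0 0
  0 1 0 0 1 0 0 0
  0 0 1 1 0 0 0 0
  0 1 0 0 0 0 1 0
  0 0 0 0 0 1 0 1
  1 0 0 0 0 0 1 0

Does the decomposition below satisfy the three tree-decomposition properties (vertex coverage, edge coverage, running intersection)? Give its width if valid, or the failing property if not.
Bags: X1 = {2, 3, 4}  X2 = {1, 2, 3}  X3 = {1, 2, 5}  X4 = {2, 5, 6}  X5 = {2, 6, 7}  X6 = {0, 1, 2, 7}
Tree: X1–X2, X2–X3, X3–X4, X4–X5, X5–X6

No — bags containing vertex 1 are not connected in the tree.

A tree decomposition must satisfy three properties: every vertex lies in some bag; for every edge, both endpoints lie together in some bag; and for every vertex, the bags containing it form a connected subtree. Here bags containing vertex 1 are not connected in the tree, so the decomposition is invalid.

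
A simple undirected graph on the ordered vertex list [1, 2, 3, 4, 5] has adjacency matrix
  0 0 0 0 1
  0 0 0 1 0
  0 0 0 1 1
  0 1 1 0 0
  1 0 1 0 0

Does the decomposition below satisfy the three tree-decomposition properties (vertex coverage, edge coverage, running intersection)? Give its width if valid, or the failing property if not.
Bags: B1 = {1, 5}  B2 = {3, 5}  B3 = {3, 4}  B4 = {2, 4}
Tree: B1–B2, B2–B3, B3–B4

Vertex coverage: the bags together contain {1, 2, 3, 4, 5}, the full vertex set. Edge coverage: each edge of G has both endpoints in at least one bag. Running intersection: for every vertex, the bags containing it form a connected subtree. All three properties hold, so this is a valid tree decomposition of width max|bag| − 1 = 1, and hence tw(G) ≤ 1.

Yes; width 1.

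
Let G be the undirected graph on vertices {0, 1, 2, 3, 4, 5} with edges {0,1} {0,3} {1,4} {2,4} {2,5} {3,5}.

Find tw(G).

2

A width-2 tree decomposition is:
Bags: B1 = {0, 1, 4}  B2 = {0, 3, 4}  B3 = {3, 4, 5}  B4 = {2, 4, 5}
Tree: B1–B2, B2–B3, B3–B4
Each bag holds 3 vertices, so the decomposition has width 2, which upper-bounds the treewidth. The edges 4–1–0–3–5–2–4 form a cycle, so G is not a tree and its treewidth is at least 2. Combining the bounds, tw(G) = 2.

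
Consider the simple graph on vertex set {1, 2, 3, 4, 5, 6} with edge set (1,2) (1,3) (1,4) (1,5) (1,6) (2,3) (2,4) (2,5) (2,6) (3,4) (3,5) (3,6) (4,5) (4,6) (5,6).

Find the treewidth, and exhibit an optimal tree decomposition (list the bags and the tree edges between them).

Treewidth 5.
One such decomposition:
Bags: B1 = {1, 2, 3, 4, 5, 6}
Tree: (single bag)

A single bag containing all 6 vertices is trivially a valid decomposition of width 5. Conversely, {1, 2, 3, 4, 5, 6} is a clique of size 6, and the vertices of any clique must share a bag in every tree decomposition; so some bag has ≥ 6 vertices and tw(G) ≥ 5. Combining the bounds, tw(G) = 5.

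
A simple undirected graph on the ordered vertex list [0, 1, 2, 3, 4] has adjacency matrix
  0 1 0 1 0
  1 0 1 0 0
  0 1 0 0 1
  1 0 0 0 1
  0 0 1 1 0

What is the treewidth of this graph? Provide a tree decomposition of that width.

The largest bag has 3 vertices, giving width 2; this decomposition certifies tw(G) ≤ 2. For the lower bound, G contains the cycle 1–0–3–4–2–1, so G is not a forest; only forests have treewidth ≤ 1, hence tw(G) ≥ 2. Therefore the treewidth is 2.

Treewidth 2.
One such decomposition:
Bags: B1 = {0, 1, 3}  B2 = {1, 3, 4}  B3 = {1, 2, 4}
Tree: B1–B2, B2–B3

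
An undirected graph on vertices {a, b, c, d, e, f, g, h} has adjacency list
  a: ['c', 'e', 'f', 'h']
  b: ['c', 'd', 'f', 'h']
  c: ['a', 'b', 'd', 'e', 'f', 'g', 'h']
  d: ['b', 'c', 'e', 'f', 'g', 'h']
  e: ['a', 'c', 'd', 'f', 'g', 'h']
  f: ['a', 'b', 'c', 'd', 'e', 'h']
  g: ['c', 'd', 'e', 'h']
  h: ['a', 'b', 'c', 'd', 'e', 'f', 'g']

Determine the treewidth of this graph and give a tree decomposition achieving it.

Treewidth 4.
One optimal decomposition is:
Bags: B1 = {c, d, e, f, h}  B2 = {c, d, e, g, h}  B3 = {b, c, d, f, h}  B4 = {a, c, e, f, h}
Tree: B1–B2, B1–B3, B1–B4

Every bag has size at most 5, so the width is 5 − 1 = 4 and tw(G) ≤ 4. For the lower bound, the 5 vertices {c, d, e, g, h} are pairwise adjacent, and any tree decomposition puts a clique entirely inside one bag — forcing width ≥ 4. The upper and lower bounds meet at 4, so that is the treewidth.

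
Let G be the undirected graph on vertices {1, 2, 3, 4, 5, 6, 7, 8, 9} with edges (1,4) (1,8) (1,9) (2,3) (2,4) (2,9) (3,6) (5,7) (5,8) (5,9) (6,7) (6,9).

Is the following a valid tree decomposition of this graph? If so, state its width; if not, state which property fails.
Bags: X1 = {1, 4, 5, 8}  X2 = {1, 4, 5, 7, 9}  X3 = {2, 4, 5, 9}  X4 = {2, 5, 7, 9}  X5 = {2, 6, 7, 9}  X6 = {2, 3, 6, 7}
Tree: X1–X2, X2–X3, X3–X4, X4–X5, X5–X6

A tree decomposition must satisfy three properties: every vertex lies in some bag; for every edge, both endpoints lie together in some bag; and for every vertex, the bags containing it form a connected subtree. Here bags containing vertex 7 are not connected in the tree, so the decomposition is invalid.

No — bags containing vertex 7 are not connected in the tree.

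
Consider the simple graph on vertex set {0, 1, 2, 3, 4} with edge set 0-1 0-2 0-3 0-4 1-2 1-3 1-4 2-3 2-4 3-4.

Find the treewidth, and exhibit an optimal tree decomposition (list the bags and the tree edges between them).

A single bag containing all 5 vertices is trivially a valid decomposition of width 4. For the lower bound, the 5 vertices {0, 1, 2, 3, 4} are pairwise adjacent, and any tree decomposition puts a clique entirely inside one bag — forcing width ≥ 4. Hence tw(G) = 4 exactly.

Treewidth 4.
One such decomposition:
Bags: B1 = {0, 1, 2, 3, 4}
Tree: (single bag)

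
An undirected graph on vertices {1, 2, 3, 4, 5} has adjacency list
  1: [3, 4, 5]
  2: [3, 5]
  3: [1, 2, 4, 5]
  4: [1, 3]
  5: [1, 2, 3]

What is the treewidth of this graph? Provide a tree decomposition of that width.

Each bag holds 3 vertices, so the decomposition has width 2, which upper-bounds the treewidth. For the lower bound, the 3 vertices {1, 3, 4} are pairwise adjacent, and any tree decomposition puts a clique entirely inside one bag — forcing width ≥ 2. Combining the bounds, tw(G) = 2.

Treewidth 2.
One such decomposition:
Bags: B1 = {2, 3, 5}  B2 = {1, 3, 5}  B3 = {1, 3, 4}
Tree: B1–B2, B2–B3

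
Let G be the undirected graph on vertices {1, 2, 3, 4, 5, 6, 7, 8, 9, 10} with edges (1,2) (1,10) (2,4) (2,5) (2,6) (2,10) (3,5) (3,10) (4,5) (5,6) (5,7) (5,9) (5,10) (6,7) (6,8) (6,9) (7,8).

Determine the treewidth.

2

A width-2 tree decomposition is:
Bags: B1 = {3, 5, 10}  B2 = {2, 5, 10}  B3 = {2, 4, 5}  B4 = {2, 5, 6}  B5 = {5, 6, 7}  B6 = {6, 7, 8}  B7 = {5, 6, 9}  B8 = {1, 2, 10}
Tree: B1–B2, B2–B3, B2–B4, B4–B5, B5–B6, B5–B7, B2–B8
Each bag holds 3 vertices, so the decomposition has width 2, which upper-bounds the treewidth. Conversely, {6, 7, 8} is a clique of size 3, and the vertices of any clique must share a bag in every tree decomposition; so some bag has ≥ 3 vertices and tw(G) ≥ 2. Combining the bounds, tw(G) = 2.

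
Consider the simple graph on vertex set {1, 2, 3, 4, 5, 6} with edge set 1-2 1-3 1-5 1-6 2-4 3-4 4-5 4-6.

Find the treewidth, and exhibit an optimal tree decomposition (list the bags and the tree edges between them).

The largest bag has 3 vertices, giving width 2; this decomposition certifies tw(G) ≤ 2. The edges 1–2–4–3–1 form a cycle, so G is not a tree and its treewidth is at least 2. The upper and lower bounds meet at 2, so that is the treewidth.

Treewidth 2.
Bags: B1 = {1, 2, 4}  B2 = {1, 3, 4}  B3 = {1, 4, 6}  B4 = {1, 4, 5}
Tree: B1–B2, B2–B3, B3–B4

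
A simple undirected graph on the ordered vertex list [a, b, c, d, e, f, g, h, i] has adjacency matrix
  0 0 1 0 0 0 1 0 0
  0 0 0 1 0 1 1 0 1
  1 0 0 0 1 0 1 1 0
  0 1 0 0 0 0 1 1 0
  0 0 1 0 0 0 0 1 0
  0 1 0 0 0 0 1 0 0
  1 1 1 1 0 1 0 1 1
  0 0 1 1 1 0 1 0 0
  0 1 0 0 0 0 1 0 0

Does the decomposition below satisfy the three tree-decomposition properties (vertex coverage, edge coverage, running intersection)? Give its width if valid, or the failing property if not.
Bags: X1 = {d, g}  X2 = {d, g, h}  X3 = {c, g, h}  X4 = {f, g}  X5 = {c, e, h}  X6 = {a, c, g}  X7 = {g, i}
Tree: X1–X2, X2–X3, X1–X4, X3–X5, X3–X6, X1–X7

No — vertex b appears in no bag.

A tree decomposition must satisfy three properties: every vertex lies in some bag; for every edge, both endpoints lie together in some bag; and for every vertex, the bags containing it form a connected subtree. Here vertex b appears in no bag, so the decomposition is invalid.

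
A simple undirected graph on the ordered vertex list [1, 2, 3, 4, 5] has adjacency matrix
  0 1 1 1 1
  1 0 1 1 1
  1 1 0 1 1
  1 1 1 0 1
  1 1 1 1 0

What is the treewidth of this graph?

A width-4 tree decomposition is:
Bags: B1 = {1, 2, 3, 4, 5}
Tree: (single bag)
With just one bag of size 5, the width is 5 − 1 = 4, so tw(G) ≤ 4. Conversely, {1, 2, 3, 4, 5} is a clique of size 5, and the vertices of any clique must share a bag in every tree decomposition; so some bag has ≥ 5 vertices and tw(G) ≥ 4. The upper and lower bounds meet at 4, so that is the treewidth.

4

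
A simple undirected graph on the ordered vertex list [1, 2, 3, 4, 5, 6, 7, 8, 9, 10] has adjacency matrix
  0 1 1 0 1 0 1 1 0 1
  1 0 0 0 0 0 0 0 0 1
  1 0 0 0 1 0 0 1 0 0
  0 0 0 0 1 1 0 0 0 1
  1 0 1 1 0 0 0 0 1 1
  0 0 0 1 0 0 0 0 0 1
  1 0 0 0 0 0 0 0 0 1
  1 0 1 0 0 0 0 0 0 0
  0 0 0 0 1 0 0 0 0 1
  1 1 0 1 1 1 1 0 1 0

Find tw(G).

2

A width-2 tree decomposition is:
Bags: B1 = {1, 5, 10}  B2 = {1, 3, 5}  B3 = {4, 5, 10}  B4 = {1, 2, 10}  B5 = {5, 9, 10}  B6 = {1, 7, 10}  B7 = {4, 6, 10}  B8 = {1, 3, 8}
Tree: B1–B2, B1–B3, B1–B4, B3–B5, B4–B6, B3–B7, B2–B8
Each bag holds 3 vertices, so the decomposition has width 2, which upper-bounds the treewidth. On the other hand G contains the 3-clique {1, 3, 8}. A clique must lie in a single bag of any decomposition, so no decomposition can have width below 2. Hence tw(G) = 2 exactly.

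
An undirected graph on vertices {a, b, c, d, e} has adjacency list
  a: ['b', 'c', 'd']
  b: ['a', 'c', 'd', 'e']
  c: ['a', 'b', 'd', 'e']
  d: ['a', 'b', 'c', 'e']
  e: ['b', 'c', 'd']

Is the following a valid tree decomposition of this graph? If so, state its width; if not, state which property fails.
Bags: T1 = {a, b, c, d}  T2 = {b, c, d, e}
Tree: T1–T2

Yes; width 3.

Checking the three conditions: (i) the bags cover all of {a, b, c, d, e}; (ii) for each edge, some bag contains both endpoints; (iii) the bags containing any fixed vertex form a subtree. All hold, so the decomposition is valid with width 4 − 1 = 3.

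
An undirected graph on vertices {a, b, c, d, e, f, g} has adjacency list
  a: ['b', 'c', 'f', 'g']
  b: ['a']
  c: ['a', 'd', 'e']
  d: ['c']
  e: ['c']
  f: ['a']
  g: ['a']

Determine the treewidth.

A width-1 tree decomposition is:
Bags: B1 = {a, g}  B2 = {a, c}  B3 = {c, e}  B4 = {a, f}  B5 = {c, d}  B6 = {a, b}
Tree: B1–B2, B2–B3, B2–B4, B3–B5, B4–B6
Each bag holds 2 vertices, so the decomposition has width 1, which upper-bounds the treewidth. Any graph with an edge has treewidth ≥ 1, and G has the edge g–a. Combining the bounds, tw(G) = 1.

1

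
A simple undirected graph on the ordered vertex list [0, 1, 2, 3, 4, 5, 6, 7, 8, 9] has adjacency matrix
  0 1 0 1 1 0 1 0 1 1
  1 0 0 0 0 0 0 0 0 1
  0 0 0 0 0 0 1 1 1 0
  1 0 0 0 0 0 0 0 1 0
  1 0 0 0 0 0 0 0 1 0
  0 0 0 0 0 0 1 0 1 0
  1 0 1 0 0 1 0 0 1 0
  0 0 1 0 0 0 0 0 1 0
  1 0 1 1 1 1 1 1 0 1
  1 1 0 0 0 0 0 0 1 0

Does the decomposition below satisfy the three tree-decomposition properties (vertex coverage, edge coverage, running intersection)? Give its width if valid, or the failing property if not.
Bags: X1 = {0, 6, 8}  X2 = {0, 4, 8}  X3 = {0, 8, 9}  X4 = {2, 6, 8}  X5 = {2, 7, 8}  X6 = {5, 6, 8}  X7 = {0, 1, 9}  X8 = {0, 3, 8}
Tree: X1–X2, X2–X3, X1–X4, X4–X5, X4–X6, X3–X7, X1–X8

Every vertex of G appears in some bag (union = {0, 1, 2, 3, 4, 5, 6, 7, 8, 9}); every edge is covered by a bag; and for each vertex v the set of bags containing v is connected in the bag tree. The decomposition is therefore valid. The largest bag has 3 vertices, so the width is 2.

Yes; width 2.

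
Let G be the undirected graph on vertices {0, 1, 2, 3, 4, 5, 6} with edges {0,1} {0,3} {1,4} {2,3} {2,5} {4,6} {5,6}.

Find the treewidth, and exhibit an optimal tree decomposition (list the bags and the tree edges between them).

Treewidth 2.
Bags: B1 = {2, 5, 6}  B2 = {2, 3, 6}  B3 = {0, 3, 6}  B4 = {0, 1, 6}  B5 = {1, 4, 6}
Tree: B1–B2, B2–B3, B3–B4, B4–B5

Every bag has size at most 3, so the width is 3 − 1 = 2 and tw(G) ≤ 2. Since 6–5–2–3–0–1–4–6 is a cycle in G, G is not acyclic. Forests are exactly the graphs of treewidth ≤ 1, so tw(G) ≥ 2. Hence tw(G) = 2 exactly.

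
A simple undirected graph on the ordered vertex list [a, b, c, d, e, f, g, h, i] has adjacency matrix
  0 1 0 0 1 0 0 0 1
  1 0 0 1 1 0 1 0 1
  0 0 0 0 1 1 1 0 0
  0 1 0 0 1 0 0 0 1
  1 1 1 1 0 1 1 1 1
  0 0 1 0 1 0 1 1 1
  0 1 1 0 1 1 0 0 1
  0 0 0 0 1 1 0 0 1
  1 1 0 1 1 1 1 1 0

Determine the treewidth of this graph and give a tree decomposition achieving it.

Every bag has size at most 4, so the width is 4 − 1 = 3 and tw(G) ≤ 3. For the lower bound, the 4 vertices {c, e, f, g} are pairwise adjacent, and any tree decomposition puts a clique entirely inside one bag — forcing width ≥ 3. The upper and lower bounds meet at 3, so that is the treewidth.

Treewidth 3.
One such decomposition:
Bags: B1 = {b, e, g, i}  B2 = {a, b, e, i}  B3 = {e, f, g, i}  B4 = {b, d, e, i}  B5 = {e, f, h, i}  B6 = {c, e, f, g}
Tree: B1–B2, B1–B3, B1–B4, B3–B5, B3–B6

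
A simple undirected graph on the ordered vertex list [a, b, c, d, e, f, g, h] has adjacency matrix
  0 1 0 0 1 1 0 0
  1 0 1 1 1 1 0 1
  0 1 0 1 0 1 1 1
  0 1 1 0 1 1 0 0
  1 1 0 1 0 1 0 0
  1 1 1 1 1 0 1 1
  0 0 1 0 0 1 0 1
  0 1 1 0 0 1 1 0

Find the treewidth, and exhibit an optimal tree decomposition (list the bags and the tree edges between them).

Treewidth 3.
One optimal decomposition is:
Bags: B1 = {a, b, e, f}  B2 = {b, d, e, f}  B3 = {b, c, d, f}  B4 = {b, c, f, h}  B5 = {c, f, g, h}
Tree: B1–B2, B2–B3, B3–B4, B4–B5

Each bag holds 4 vertices, so the decomposition has width 3, which upper-bounds the treewidth. Conversely, {c, f, g, h} is a clique of size 4, and the vertices of any clique must share a bag in every tree decomposition; so some bag has ≥ 4 vertices and tw(G) ≥ 3. Hence tw(G) = 3 exactly.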